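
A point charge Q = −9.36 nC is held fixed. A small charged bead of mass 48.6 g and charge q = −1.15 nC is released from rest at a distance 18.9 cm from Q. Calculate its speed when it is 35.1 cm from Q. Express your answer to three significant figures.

3.12×10⁻³ m/s

Only the electrostatic force acts, so mechanical energy is conserved: ½mv² = U₁ − U₂ = kQq(1/r₁ − 1/r₂).
U₁ − U₂ = (8.99×10⁹ N·m²/C²)(-9.36×10⁻⁹ C)(-1.15×10⁻⁹ C)(1/0.189 − 1/0.351) = 2.36×10⁻⁷ J.
v = √(2·2.36×10⁻⁷/0.0486) = 3.12×10⁻³ m/s.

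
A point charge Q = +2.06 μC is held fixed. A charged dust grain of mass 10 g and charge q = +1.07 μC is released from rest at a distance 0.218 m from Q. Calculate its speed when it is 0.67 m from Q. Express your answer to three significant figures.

3.50 m/s

Only the electrostatic force acts, so mechanical energy is conserved: ½mv² = U₁ − U₂ = kQq(1/r₁ − 1/r₂).
U₁ − U₂ = (8.99×10⁹ N·m²/C²)(2.06×10⁻⁶ C)(1.07×10⁻⁶ C)(1/0.218 − 1/0.670) = 0.0613 J.
v = √(2·0.0613/0.0100) = 3.50 m/s.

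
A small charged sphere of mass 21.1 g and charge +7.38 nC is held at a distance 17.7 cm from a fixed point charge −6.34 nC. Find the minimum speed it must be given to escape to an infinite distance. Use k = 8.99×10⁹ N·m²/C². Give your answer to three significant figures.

0.0150 m/s

To just escape, total mechanical energy must reach zero at infinity: ½mv²_min + U = 0, so ½mv²_min = −U = |kQq|/r.
|U| = |kQq|/r = (8.99×10⁹ N·m²/C²)(6.34×10⁻⁹)(7.38×10⁻⁹)/(0.177) = 2.38×10⁻⁶ J.
v_min = √(2|U|/m) = √(2·2.38×10⁻⁶/0.0211) = 0.0150 m/s.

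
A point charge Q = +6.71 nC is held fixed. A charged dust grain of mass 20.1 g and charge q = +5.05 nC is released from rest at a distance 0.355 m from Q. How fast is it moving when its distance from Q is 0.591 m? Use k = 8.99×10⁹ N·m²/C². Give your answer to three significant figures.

5.84×10⁻³ m/s

Only the electrostatic force acts, so mechanical energy is conserved: ½mv² = U₁ − U₂ = kQq(1/r₁ − 1/r₂).
U₁ − U₂ = (8.99×10⁹ N·m²/C²)(6.71×10⁻⁹ C)(5.05×10⁻⁹ C)(1/0.355 − 1/0.591) = 3.43×10⁻⁷ J.
v = √(2·3.43×10⁻⁷/0.0201) = 5.84×10⁻³ m/s.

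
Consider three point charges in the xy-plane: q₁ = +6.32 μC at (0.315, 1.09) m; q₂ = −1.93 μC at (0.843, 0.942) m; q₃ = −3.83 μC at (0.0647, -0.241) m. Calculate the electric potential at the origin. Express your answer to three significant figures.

-1.02×10⁵ V

Electric potential is a scalar, so the contributions from each charge add algebraically: V = Σ kqᵢ/rᵢ.
Distances from the field point to each charge: r₁ = 1.13 m, r₂ = 1.26 m, r₃ = 0.250 m.
V = k[(6.32×10⁻⁶)/(1.13) + (-1.93×10⁻⁶)/(1.26) + (-3.83×10⁻⁶)/(0.250)] = -1.02×10⁵ V.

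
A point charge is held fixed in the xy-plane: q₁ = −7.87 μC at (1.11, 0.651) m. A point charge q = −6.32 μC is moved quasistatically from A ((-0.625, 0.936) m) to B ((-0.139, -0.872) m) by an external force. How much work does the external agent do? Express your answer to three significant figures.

For quasistatic motion the external work equals the change in potential energy: W_ext = qΔV = q(V_B − V_A).
At A: distance to the source charge is 1.76 m; V_A = kq₁/r = -4.02×10⁴ V.
At B: distance to the source charge is 1.97 m; V_B = kq₁/r = -3.59×10⁴ V.
ΔV = V_B − V_A = 4320 V.
W_ext = qΔV = (-6.32×10⁻⁶ C)(4320 V) = -0.0273 J.

-0.0273 J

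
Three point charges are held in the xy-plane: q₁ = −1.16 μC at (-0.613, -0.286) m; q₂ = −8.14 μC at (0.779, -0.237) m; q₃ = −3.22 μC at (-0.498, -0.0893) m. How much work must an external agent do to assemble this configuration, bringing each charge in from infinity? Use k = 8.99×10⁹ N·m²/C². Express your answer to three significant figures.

0.392 J

The work to assemble the configuration equals its total potential energy, U = Σ kqᵢqⱼ/rᵢⱼ over all pairs.
Pair separations: r₁₂ = 1.39 m, r₁₃ = 0.228 m, r₂₃ = 1.29 m.
U = (0.0609) + (0.147) + (0.183) = 0.392 J.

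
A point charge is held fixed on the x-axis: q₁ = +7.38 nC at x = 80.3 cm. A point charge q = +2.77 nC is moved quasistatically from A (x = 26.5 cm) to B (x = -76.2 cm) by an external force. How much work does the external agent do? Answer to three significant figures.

-2.24×10⁻⁷ J

For quasistatic motion the external work equals the change in potential energy: W_ext = qΔV = q(V_B − V_A).
At A: distance to the source charge is 0.538 m; V_A = kq₁/r = 123 V.
At B: distance to the source charge is 1.56 m; V_B = kq₁/r = 42.4 V.
ΔV = V_B − V_A = -80.9 V.
W_ext = qΔV = (2.77×10⁻⁹ C)(-80.9 V) = -2.24×10⁻⁷ J.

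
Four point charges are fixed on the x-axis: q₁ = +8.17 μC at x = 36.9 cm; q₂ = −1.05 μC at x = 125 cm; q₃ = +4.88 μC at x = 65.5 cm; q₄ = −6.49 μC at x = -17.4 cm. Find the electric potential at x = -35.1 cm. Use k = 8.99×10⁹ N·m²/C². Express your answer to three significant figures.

The total potential is the scalar sum of each charge's contribution, V = Σ kqᵢ/rᵢ.
Distances from the field point to each charge: r₁ = 0.720 m, r₂ = 1.60 m, r₃ = 1.01 m, r₄ = 0.177 m.
V = k[(8.17×10⁻⁶)/(0.720) + (-1.05×10⁻⁶)/(1.60) + (4.88×10⁻⁶)/(1.01) + (-6.49×10⁻⁶)/(0.177)] = -1.90×10⁵ V.

-1.90×10⁵ V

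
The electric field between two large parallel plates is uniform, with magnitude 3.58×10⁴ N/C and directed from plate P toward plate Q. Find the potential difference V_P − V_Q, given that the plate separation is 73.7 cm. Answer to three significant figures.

2.64×10⁴ V

In a uniform field, potential decreases in the direction of E: ΔV = −E·d for a displacement d parallel to E.
Going from Q to P is a displacement of 73.7 cm opposite to the field, so V_P − V_Q = +Ed = 2.64×10⁴ V.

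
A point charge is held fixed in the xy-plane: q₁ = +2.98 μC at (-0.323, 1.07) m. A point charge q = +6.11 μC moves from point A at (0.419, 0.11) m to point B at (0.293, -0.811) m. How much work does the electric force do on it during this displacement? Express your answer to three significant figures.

0.0522 J

The work done by the electric force is W_field = −ΔU = −q(V_B − V_A) = q(V_A − V_B).
At A: distance to the source charge is 1.21 m; V_A = kq₁/r = 2.21×10⁴ V.
At B: distance to the source charge is 1.98 m; V_B = kq₁/r = 1.35×10⁴ V.
ΔV = V_B − V_A = -8540 V.
W_field = −qΔV = −(6.11×10⁻⁶ C)(-8540 V) = 0.0522 J.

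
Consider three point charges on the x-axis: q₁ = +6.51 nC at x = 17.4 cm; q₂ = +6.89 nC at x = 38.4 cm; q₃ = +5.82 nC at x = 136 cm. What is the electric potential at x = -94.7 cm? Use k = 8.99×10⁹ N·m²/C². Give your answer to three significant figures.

The total potential is the scalar sum of each charge's contribution, V = Σ kqᵢ/rᵢ.
Distances from the field point to each charge: r₁ = 1.12 m, r₂ = 1.33 m, r₃ = 2.31 m.
V = k[(6.51×10⁻⁹)/(1.12) + (6.89×10⁻⁹)/(1.33) + (5.82×10⁻⁹)/(2.31)] = 121 V.

121 V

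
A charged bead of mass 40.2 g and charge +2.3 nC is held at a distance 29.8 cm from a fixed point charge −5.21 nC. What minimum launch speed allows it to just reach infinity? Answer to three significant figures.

4.24×10⁻³ m/s

To just escape, total mechanical energy must reach zero at infinity: ½mv²_min + U = 0, so ½mv²_min = −U = |kQq|/r.
|U| = |kQq|/r = (8.99×10⁹ N·m²/C²)(5.21×10⁻⁹)(2.30×10⁻⁹)/(0.298) = 3.62×10⁻⁷ J.
v_min = √(2|U|/m) = √(2·3.62×10⁻⁷/0.0402) = 4.24×10⁻³ m/s.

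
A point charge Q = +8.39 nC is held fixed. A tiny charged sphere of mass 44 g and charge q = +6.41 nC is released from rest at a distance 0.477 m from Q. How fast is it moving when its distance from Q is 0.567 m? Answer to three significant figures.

2.70×10⁻³ m/s

Only the electrostatic force acts, so mechanical energy is conserved: ½mv² = U₁ − U₂ = kQq(1/r₁ − 1/r₂).
U₁ − U₂ = (8.99×10⁹ N·m²/C²)(8.39×10⁻⁹ C)(6.41×10⁻⁹ C)(1/0.477 − 1/0.567) = 1.61×10⁻⁷ J.
v = √(2·1.61×10⁻⁷/0.0440) = 2.70×10⁻³ m/s.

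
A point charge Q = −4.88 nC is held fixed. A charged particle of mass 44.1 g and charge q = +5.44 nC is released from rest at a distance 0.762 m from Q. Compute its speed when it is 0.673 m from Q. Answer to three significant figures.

1.37×10⁻³ m/s

Only the electrostatic force acts, so mechanical energy is conserved: ½mv² = U₁ − U₂ = kQq(1/r₁ − 1/r₂).
U₁ − U₂ = (8.99×10⁹ N·m²/C²)(-4.88×10⁻⁹ C)(5.44×10⁻⁹ C)(1/0.762 − 1/0.673) = 4.14×10⁻⁸ J.
v = √(2·4.14×10⁻⁸/0.0441) = 1.37×10⁻³ m/s.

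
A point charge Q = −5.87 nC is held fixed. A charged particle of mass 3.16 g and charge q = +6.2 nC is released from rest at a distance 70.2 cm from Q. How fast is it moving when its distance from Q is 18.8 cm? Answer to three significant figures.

0.0284 m/s

Only the electrostatic force acts, so mechanical energy is conserved: ½mv² = U₁ − U₂ = kQq(1/r₁ − 1/r₂).
U₁ − U₂ = (8.99×10⁹ N·m²/C²)(-5.87×10⁻⁹ C)(6.20×10⁻⁹ C)(1/0.702 − 1/0.188) = 1.27×10⁻⁶ J.
v = √(2·1.27×10⁻⁶/3.16×10⁻³) = 0.0284 m/s.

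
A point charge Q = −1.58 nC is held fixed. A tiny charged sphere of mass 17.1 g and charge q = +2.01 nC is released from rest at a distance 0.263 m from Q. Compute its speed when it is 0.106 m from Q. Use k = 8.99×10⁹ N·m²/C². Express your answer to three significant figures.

4.34×10⁻³ m/s

Only the electrostatic force acts, so mechanical energy is conserved: ½mv² = U₁ − U₂ = kQq(1/r₁ − 1/r₂).
U₁ − U₂ = (8.99×10⁹ N·m²/C²)(-1.58×10⁻⁹ C)(2.01×10⁻⁹ C)(1/0.263 − 1/0.106) = 1.61×10⁻⁷ J.
v = √(2·1.61×10⁻⁷/0.0171) = 4.34×10⁻³ m/s.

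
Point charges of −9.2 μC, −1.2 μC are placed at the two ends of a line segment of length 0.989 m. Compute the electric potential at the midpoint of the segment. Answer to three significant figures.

The total potential is the scalar sum of each charge's contribution, V = Σ kqᵢ/rᵢ.
Each charge is 0.494 m from the midpoint.
V = k[(-9.20×10⁻⁶)/(0.494) + (-1.20×10⁻⁶)/(0.494)] = -1.89×10⁵ V.

-1.89×10⁵ V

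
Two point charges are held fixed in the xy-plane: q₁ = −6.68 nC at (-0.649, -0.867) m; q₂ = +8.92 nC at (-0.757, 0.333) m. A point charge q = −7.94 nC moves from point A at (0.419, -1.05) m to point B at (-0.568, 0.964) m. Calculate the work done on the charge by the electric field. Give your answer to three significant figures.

The work done by the electric force is W_field = −ΔU = −q(V_B − V_A) = q(V_A − V_B).
At A: distances to the source charges are 1.08 m, 1.82 m; V_A = Σ kqᵢ/rᵢ = -11.2 V.
At B: distances to the source charges are 1.83 m, 0.659 m; V_B = Σ kqᵢ/rᵢ = 89.0 V.
ΔV = V_B − V_A = 100 V.
W_field = −qΔV = −(-7.94×10⁻⁹ C)(100 V) = 7.96×10⁻⁷ J.

7.96×10⁻⁷ J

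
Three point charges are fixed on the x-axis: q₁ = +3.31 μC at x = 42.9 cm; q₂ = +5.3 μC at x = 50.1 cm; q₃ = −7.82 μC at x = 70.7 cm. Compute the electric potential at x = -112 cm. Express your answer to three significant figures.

1.01×10⁴ V

Electric potential is a scalar, so the contributions from each charge add algebraically: V = Σ kqᵢ/rᵢ.
Distances from the field point to each charge: r₁ = 1.55 m, r₂ = 1.62 m, r₃ = 1.83 m.
V = k[(3.31×10⁻⁶)/(1.55) + (5.30×10⁻⁶)/(1.62) + (-7.82×10⁻⁶)/(1.83)] = 1.01×10⁴ V.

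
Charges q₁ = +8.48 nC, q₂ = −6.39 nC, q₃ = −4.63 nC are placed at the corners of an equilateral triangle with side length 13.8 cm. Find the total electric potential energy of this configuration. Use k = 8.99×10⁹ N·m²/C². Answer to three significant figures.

The work to assemble the configuration equals its total potential energy, U = Σ kqᵢqⱼ/rᵢⱼ over all pairs.
All three pair separations equal the side length, 0.138 m.
U = (-3.53×10⁻⁶) + (-2.56×10⁻⁶) + (1.93×10⁻⁶) = -4.16×10⁻⁶ J.

-4.16×10⁻⁶ J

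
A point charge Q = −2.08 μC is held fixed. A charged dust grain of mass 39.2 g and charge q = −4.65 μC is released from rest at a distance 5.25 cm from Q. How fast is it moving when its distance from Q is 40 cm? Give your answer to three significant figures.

Only the electrostatic force acts, so mechanical energy is conserved: ½mv² = U₁ − U₂ = kQq(1/r₁ − 1/r₂).
U₁ − U₂ = (8.99×10⁹ N·m²/C²)(-2.08×10⁻⁶ C)(-4.65×10⁻⁶ C)(1/0.0525 − 1/0.400) = 1.44 J.
v = √(2·1.44/0.0392) = 8.57 m/s.

8.57 m/s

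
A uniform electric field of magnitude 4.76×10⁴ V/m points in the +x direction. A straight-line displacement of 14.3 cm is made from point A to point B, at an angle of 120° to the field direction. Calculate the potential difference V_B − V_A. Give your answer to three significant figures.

Only the component of displacement along E changes the potential: ΔV = −E·d·cosθ.
ΔV = −(4.76×10⁴ V/m)(0.143 m)cos120° = 3400 V.

3400 V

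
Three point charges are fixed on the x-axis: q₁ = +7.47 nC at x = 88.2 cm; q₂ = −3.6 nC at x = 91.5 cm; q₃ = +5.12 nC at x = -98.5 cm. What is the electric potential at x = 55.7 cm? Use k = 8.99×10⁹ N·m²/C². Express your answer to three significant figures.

Electric potential is a scalar, so the contributions from each charge add algebraically: V = Σ kqᵢ/rᵢ.
Distances from the field point to each charge: r₁ = 0.325 m, r₂ = 0.358 m, r₃ = 1.54 m.
V = k[(7.47×10⁻⁹)/(0.325) + (-3.60×10⁻⁹)/(0.358) + (5.12×10⁻⁹)/(1.54)] = 146 V.

146 V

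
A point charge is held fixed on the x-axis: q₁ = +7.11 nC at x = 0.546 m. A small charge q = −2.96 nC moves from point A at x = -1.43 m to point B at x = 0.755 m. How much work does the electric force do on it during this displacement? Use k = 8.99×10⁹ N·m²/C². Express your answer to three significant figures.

The work done by the electric force is W_field = −ΔU = −q(V_B − V_A) = q(V_A − V_B).
At A: distance to the source charge is 1.98 m; V_A = kq₁/r = 32.3 V.
At B: distance to the source charge is 0.209 m; V_B = kq₁/r = 306 V.
ΔV = V_B − V_A = 273 V.
W_field = −qΔV = −(-2.96×10⁻⁹ C)(273 V) = 8.10×10⁻⁷ J.

8.10×10⁻⁷ J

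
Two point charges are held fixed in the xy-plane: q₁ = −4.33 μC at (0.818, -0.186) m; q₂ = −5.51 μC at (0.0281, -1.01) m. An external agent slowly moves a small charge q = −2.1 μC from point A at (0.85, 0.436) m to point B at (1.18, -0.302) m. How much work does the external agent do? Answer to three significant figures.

0.0982 J

For quasistatic motion the external work equals the change in potential energy: W_ext = qΔV = q(V_B − V_A).
At A: distances to the source charges are 0.623 m, 1.66 m; V_A = Σ kqᵢ/rᵢ = -9.23×10⁴ V.
At B: distances to the source charges are 0.380 m, 1.35 m; V_B = Σ kqᵢ/rᵢ = -1.39×10⁵ V.
ΔV = V_B − V_A = -4.68×10⁴ V.
W_ext = qΔV = (-2.10×10⁻⁶ C)(-4.68×10⁴ V) = 0.0982 J.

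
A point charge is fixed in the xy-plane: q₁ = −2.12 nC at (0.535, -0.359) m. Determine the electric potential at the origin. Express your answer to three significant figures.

-29.6 V

Electric potential is a scalar, so the contributions from each charge add algebraically: V = Σ kqᵢ/rᵢ.
Distances from the field point to each charge: r₁ = 0.644 m.
V = k[(-2.12×10⁻⁹)/(0.644)] = -29.6 V.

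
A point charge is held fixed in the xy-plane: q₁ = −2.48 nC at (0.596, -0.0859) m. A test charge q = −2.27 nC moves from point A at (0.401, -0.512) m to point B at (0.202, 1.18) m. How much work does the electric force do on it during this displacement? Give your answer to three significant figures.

The work done by the electric force is W_field = −ΔU = −q(V_B − V_A) = q(V_A − V_B).
At A: distance to the source charge is 0.469 m; V_A = kq₁/r = -47.6 V.
At B: distance to the source charge is 1.33 m; V_B = kq₁/r = -16.8 V.
ΔV = V_B − V_A = 30.8 V.
W_field = −qΔV = −(-2.27×10⁻⁹ C)(30.8 V) = 6.98×10⁻⁸ J.

6.98×10⁻⁸ J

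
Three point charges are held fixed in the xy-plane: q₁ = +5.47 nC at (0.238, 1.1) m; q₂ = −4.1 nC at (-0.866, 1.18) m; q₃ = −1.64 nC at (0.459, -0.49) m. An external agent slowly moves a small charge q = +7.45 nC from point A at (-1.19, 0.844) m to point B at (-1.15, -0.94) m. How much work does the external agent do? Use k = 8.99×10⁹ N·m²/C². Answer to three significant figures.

3.42×10⁻⁷ J

For quasistatic motion the external work equals the change in potential energy: W_ext = qΔV = q(V_B − V_A).
At A: distances to the source charges are 1.45 m, 0.467 m, 2.12 m; V_A = Σ kqᵢ/rᵢ = -52.0 V.
At B: distances to the source charges are 2.47 m, 2.14 m, 1.67 m; V_B = Σ kqᵢ/rᵢ = -6.13 V.
ΔV = V_B − V_A = 45.9 V.
W_ext = qΔV = (7.45×10⁻⁹ C)(45.9 V) = 3.42×10⁻⁷ J.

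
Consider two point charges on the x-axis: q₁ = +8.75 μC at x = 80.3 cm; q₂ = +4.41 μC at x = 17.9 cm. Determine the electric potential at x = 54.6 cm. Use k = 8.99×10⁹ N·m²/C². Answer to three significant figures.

4.14×10⁵ V

The total potential is the scalar sum of each charge's contribution, V = Σ kqᵢ/rᵢ.
Distances from the field point to each charge: r₁ = 0.257 m, r₂ = 0.367 m.
V = k[(8.75×10⁻⁶)/(0.257) + (4.41×10⁻⁶)/(0.367)] = 4.14×10⁵ V.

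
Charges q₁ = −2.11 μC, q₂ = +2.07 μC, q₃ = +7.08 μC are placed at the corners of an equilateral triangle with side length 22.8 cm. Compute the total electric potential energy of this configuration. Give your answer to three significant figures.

-0.183 J

The assembly work is the sum of pairwise potential energies, U = Σ_{i<j} kqᵢqⱼ/rᵢⱼ.
All three pair separations equal the side length, 0.228 m.
U = (-0.172) + (-0.589) + (0.578) = -0.183 J.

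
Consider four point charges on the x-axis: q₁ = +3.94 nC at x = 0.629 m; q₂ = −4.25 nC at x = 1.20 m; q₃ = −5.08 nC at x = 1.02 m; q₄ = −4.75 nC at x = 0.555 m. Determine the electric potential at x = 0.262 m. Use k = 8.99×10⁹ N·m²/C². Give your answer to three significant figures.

-150 V

The total potential is the scalar sum of each charge's contribution, V = Σ kqᵢ/rᵢ.
Distances from the field point to each charge: r₁ = 0.367 m, r₂ = 0.938 m, r₃ = 0.758 m, r₄ = 0.293 m.
V = k[(3.94×10⁻⁹)/(0.367) + (-4.25×10⁻⁹)/(0.938) + (-5.08×10⁻⁹)/(0.758) + (-4.75×10⁻⁹)/(0.293)] = -150 V.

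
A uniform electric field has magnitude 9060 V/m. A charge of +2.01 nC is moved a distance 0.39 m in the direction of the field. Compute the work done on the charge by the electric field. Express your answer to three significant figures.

The potential change for a displacement 0.39 m in the direction of the field is ΔV = −Ed = -3530 V.
W_field = −qΔV = 7.10×10⁻⁶ J.

7.10×10⁻⁶ J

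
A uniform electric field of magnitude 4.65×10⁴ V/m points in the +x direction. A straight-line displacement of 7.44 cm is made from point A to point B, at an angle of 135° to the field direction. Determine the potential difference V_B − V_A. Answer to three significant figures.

Only the component of displacement along E changes the potential: ΔV = −E·d·cosθ.
ΔV = −(4.65×10⁴ V/m)(0.0744 m)cos135° = 2450 V.

2450 V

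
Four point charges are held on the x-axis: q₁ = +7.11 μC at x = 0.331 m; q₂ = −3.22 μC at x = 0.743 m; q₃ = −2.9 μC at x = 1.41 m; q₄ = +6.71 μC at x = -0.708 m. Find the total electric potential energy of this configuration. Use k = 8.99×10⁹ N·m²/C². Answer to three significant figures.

The work to assemble the configuration equals its total potential energy, U = Σ kqᵢqⱼ/rᵢⱼ over all pairs.
Pair separations: r₁₂ = 0.412 m, r₁₃ = 1.08 m, r₁₄ = 1.04 m, r₂₃ = 0.667 m, r₂₄ = 1.45 m, r₃₄ = 2.12 m.
Summing all 6 pair terms gives U = -0.349 J.

-0.349 J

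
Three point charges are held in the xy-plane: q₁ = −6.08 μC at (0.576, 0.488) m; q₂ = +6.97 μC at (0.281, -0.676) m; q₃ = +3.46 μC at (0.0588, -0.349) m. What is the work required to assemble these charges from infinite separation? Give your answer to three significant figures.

0.0389 J

The assembly work is the sum of pairwise potential energies, U = Σ_{i<j} kqᵢqⱼ/rᵢⱼ.
Pair separations: r₁₂ = 1.20 m, r₁₃ = 0.984 m, r₂₃ = 0.395 m.
U = (-0.317) + (-0.192) + (0.548) = 0.0389 J.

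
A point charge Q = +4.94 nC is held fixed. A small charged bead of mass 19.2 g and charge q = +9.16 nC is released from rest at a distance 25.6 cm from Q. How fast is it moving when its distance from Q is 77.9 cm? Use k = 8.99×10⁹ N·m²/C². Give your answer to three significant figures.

0.0105 m/s

Only the electrostatic force acts, so mechanical energy is conserved: ½mv² = U₁ − U₂ = kQq(1/r₁ − 1/r₂).
U₁ − U₂ = (8.99×10⁹ N·m²/C²)(4.94×10⁻⁹ C)(9.16×10⁻⁹ C)(1/0.256 − 1/0.779) = 1.07×10⁻⁶ J.
v = √(2·1.07×10⁻⁶/0.0192) = 0.0105 m/s.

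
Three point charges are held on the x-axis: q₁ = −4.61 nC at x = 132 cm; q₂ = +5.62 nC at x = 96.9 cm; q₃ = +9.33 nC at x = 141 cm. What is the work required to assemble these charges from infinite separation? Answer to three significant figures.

-3.89×10⁻⁶ J

The assembly work is the sum of pairwise potential energies, U = Σ_{i<j} kqᵢqⱼ/rᵢⱼ.
Pair separations: r₁₂ = 0.351 m, r₁₃ = 0.0900 m, r₂₃ = 0.441 m.
U = (-6.64×10⁻⁷) + (-4.30×10⁻⁶) + (1.07×10⁻⁶) = -3.89×10⁻⁶ J.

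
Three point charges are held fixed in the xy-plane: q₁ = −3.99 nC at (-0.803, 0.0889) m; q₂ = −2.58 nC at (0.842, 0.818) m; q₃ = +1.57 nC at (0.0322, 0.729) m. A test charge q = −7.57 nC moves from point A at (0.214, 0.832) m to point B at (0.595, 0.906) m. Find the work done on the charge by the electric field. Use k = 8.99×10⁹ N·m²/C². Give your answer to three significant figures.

-6.72×10⁻⁷ J

The work done by the electric force is W_field = −ΔU = −q(V_B − V_A) = q(V_A − V_B).
At A: distances to the source charges are 1.26 m, 0.628 m, 0.209 m; V_A = Σ kqᵢ/rᵢ = 2.15 V.
At B: distances to the source charges are 1.62 m, 0.262 m, 0.590 m; V_B = Σ kqᵢ/rᵢ = -86.7 V.
ΔV = V_B − V_A = -88.8 V.
W_field = −qΔV = −(-7.57×10⁻⁹ C)(-88.8 V) = -6.72×10⁻⁷ J.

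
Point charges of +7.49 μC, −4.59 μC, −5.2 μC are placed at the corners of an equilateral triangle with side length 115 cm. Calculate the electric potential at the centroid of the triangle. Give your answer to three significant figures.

-3.11×10⁴ V

The total potential is the scalar sum of each charge's contribution, V = Σ kqᵢ/rᵢ.
The distance from each vertex to the centroid is a/√3 = 0.664 m.
V = k[(7.49×10⁻⁶)/(0.664) + (-4.59×10⁻⁶)/(0.664) + (-5.20×10⁻⁶)/(0.664)] = -3.11×10⁴ V.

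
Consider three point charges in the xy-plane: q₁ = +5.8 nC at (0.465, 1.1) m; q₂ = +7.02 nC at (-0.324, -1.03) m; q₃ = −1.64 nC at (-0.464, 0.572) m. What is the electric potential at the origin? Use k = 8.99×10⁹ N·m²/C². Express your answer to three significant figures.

Electric potential is a scalar, so the contributions from each charge add algebraically: V = Σ kqᵢ/rᵢ.
Distances from the field point to each charge: r₁ = 1.19 m, r₂ = 1.08 m, r₃ = 0.737 m.
V = k[(5.80×10⁻⁹)/(1.19) + (7.02×10⁻⁹)/(1.08) + (-1.64×10⁻⁹)/(0.737)] = 82.1 V.

82.1 V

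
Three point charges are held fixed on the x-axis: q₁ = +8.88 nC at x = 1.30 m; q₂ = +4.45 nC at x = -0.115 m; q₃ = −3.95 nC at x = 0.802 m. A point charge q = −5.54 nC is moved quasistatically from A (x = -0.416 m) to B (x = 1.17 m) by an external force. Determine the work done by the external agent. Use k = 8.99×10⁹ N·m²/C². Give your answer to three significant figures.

-2.21×10⁻⁶ J

For quasistatic motion the external work equals the change in potential energy: W_ext = qΔV = q(V_B − V_A).
At A: distances to the source charges are 1.72 m, 0.301 m, 1.22 m; V_A = Σ kqᵢ/rᵢ = 150 V.
At B: distances to the source charges are 0.130 m, 1.28 m, 0.368 m; V_B = Σ kqᵢ/rᵢ = 549 V.
ΔV = V_B − V_A = 398 V.
W_ext = qΔV = (-5.54×10⁻⁹ C)(398 V) = -2.21×10⁻⁶ J.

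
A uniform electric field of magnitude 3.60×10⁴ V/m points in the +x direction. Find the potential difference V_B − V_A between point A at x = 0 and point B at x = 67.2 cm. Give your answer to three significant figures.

-2.42×10⁴ V

In a uniform field, potential decreases in the direction of E: V_B − V_A = −E·Δx.
V_B − V_A = −(3.60×10⁴ V/m)(0.672 m) = -2.42×10⁴ V.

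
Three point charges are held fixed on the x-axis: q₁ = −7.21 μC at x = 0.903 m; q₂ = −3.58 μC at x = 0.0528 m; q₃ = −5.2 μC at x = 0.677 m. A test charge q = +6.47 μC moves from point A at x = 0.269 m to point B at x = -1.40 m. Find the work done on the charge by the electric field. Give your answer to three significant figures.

The work done by the electric force is W_field = −ΔU = −q(V_B − V_A) = q(V_A − V_B).
At A: distances to the source charges are 0.634 m, 0.216 m, 0.408 m; V_A = Σ kqᵢ/rᵢ = -3.66×10⁵ V.
At B: distances to the source charges are 2.30 m, 1.45 m, 2.08 m; V_B = Σ kqᵢ/rᵢ = -7.28×10⁴ V.
ΔV = V_B − V_A = 2.93×10⁵ V.
W_field = −qΔV = −(6.47×10⁻⁶ C)(2.93×10⁵ V) = -1.89 J.

-1.89 J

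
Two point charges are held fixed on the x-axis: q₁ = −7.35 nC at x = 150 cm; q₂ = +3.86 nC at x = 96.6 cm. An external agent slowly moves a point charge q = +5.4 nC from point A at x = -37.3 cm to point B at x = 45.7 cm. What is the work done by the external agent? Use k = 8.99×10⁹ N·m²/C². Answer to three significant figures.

For quasistatic motion the external work equals the change in potential energy: W_ext = qΔV = q(V_B − V_A).
At A: distances to the source charges are 1.87 m, 1.34 m; V_A = Σ kqᵢ/rᵢ = -9.36 V.
At B: distances to the source charges are 1.04 m, 0.509 m; V_B = Σ kqᵢ/rᵢ = 4.82 V.
ΔV = V_B − V_A = 14.2 V.
W_ext = qΔV = (5.40×10⁻⁹ C)(14.2 V) = 7.66×10⁻⁸ J.

7.66×10⁻⁸ J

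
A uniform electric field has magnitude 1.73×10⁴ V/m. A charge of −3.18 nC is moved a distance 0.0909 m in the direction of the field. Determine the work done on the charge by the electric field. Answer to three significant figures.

The potential change for a displacement 0.0909 m in the direction of the field is ΔV = −Ed = -1570 V.
W_field = −qΔV = -5.00×10⁻⁶ J.

-5.00×10⁻⁶ J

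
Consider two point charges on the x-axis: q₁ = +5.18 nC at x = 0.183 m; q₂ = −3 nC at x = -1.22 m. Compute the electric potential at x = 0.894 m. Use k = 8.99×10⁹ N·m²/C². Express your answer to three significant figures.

52.7 V

Electric potential is a scalar, so the contributions from each charge add algebraically: V = Σ kqᵢ/rᵢ.
Distances from the field point to each charge: r₁ = 0.711 m, r₂ = 2.11 m.
V = k[(5.18×10⁻⁹)/(0.711) + (-3.00×10⁻⁹)/(2.11)] = 52.7 V.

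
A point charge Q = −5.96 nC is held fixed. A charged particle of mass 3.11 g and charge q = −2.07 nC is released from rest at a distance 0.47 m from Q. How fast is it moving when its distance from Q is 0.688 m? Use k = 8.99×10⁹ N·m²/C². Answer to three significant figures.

Only the electrostatic force acts, so mechanical energy is conserved: ½mv² = U₁ − U₂ = kQq(1/r₁ − 1/r₂).
U₁ − U₂ = (8.99×10⁹ N·m²/C²)(-5.96×10⁻⁹ C)(-2.07×10⁻⁹ C)(1/0.470 − 1/0.688) = 7.48×10⁻⁸ J.
v = √(2·7.48×10⁻⁸/3.11×10⁻³) = 6.93×10⁻³ m/s.

6.93×10⁻³ m/s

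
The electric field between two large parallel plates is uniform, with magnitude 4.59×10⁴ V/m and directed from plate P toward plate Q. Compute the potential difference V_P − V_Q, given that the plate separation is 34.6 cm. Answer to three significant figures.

In a uniform field, potential decreases in the direction of E: ΔV = −E·d for a displacement d parallel to E.
Going from Q to P is a displacement of 34.6 cm opposite to the field, so V_P − V_Q = +Ed = 1.59×10⁴ V.

1.59×10⁴ V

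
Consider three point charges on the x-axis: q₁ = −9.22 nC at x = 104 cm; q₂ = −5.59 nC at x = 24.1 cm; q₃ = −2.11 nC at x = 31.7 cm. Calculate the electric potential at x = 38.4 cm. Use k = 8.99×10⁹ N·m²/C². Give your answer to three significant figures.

Electric potential is a scalar, so the contributions from each charge add algebraically: V = Σ kqᵢ/rᵢ.
Distances from the field point to each charge: r₁ = 0.656 m, r₂ = 0.143 m, r₃ = 0.0670 m.
V = k[(-9.22×10⁻⁹)/(0.656) + (-5.59×10⁻⁹)/(0.143) + (-2.11×10⁻⁹)/(0.0670)] = -761 V.

-761 V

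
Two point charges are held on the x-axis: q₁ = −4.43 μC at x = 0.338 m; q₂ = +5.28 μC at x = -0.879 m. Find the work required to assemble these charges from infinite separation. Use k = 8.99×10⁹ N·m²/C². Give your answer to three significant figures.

The assembly work is the sum of pairwise potential energies, U = Σ_{i<j} kqᵢqⱼ/rᵢⱼ.
Pair separations: r₁₂ = 1.22 m.
U = (-0.173) = -0.173 J.

-0.173 J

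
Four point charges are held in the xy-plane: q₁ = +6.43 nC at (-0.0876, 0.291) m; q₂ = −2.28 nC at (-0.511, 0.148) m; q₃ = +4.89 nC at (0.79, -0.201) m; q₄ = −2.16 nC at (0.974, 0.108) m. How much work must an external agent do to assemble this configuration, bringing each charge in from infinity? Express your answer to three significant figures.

The assembly work is the sum of pairwise potential energies, U = Σ_{i<j} kqᵢqⱼ/rᵢⱼ.
Pair separations: r₁₂ = 0.447 m, r₁₃ = 1.01 m, r₁₄ = 1.08 m, r₂₃ = 1.35 m, r₂₄ = 1.49 m, r₃₄ = 0.360 m.
Summing all 6 pair terms gives U = -4.39×10⁻⁷ J.

-4.39×10⁻⁷ J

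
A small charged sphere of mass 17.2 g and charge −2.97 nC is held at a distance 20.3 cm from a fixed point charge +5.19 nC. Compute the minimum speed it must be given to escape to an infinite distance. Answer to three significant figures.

8.91×10⁻³ m/s

To just escape, total mechanical energy must reach zero at infinity: ½mv²_min + U = 0, so ½mv²_min = −U = |kQq|/r.
|U| = |kQq|/r = (8.99×10⁹ N·m²/C²)(5.19×10⁻⁹)(2.97×10⁻⁹)/(0.203) = 6.83×10⁻⁷ J.
v_min = √(2|U|/m) = √(2·6.83×10⁻⁷/0.0172) = 8.91×10⁻³ m/s.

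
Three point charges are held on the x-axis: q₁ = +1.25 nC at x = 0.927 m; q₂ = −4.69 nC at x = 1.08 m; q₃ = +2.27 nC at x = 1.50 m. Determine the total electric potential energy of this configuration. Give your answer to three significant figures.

The assembly work is the sum of pairwise potential energies, U = Σ_{i<j} kqᵢqⱼ/rᵢⱼ.
Pair separations: r₁₂ = 0.153 m, r₁₃ = 0.573 m, r₂₃ = 0.420 m.
U = (-3.44×10⁻⁷) + (4.45×10⁻⁸) + (-2.28×10⁻⁷) = -5.28×10⁻⁷ J.

-5.28×10⁻⁷ J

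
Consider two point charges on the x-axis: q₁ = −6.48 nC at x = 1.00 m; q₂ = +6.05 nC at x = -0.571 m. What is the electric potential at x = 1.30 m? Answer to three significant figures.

The total potential is the scalar sum of each charge's contribution, V = Σ kqᵢ/rᵢ.
Distances from the field point to each charge: r₁ = 0.300 m, r₂ = 1.87 m.
V = k[(-6.48×10⁻⁹)/(0.300) + (6.05×10⁻⁹)/(1.87)] = -165 V.

-165 V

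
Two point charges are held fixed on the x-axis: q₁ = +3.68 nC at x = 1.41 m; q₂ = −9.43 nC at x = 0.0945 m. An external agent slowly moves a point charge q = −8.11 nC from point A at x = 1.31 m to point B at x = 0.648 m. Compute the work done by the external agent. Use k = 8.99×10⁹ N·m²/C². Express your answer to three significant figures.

3.01×10⁻⁶ J

For quasistatic motion the external work equals the change in potential energy: W_ext = qΔV = q(V_B − V_A).
At A: distances to the source charges are 0.100 m, 1.22 m; V_A = Σ kqᵢ/rᵢ = 261 V.
At B: distances to the source charges are 0.762 m, 0.553 m; V_B = Σ kqᵢ/rᵢ = -110 V.
ΔV = V_B − V_A = -371 V.
W_ext = qΔV = (-8.11×10⁻⁹ C)(-371 V) = 3.01×10⁻⁶ J.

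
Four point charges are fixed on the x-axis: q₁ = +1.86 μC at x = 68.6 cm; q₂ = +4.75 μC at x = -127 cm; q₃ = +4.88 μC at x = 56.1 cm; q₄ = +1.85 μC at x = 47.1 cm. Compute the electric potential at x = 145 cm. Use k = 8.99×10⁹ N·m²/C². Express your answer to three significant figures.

1.04×10⁵ V

Electric potential is a scalar, so the contributions from each charge add algebraically: V = Σ kqᵢ/rᵢ.
Distances from the field point to each charge: r₁ = 0.764 m, r₂ = 2.72 m, r₃ = 0.889 m, r₄ = 0.979 m.
V = k[(1.86×10⁻⁶)/(0.764) + (4.75×10⁻⁶)/(2.72) + (4.88×10⁻⁶)/(0.889) + (1.85×10⁻⁶)/(0.979)] = 1.04×10⁵ V.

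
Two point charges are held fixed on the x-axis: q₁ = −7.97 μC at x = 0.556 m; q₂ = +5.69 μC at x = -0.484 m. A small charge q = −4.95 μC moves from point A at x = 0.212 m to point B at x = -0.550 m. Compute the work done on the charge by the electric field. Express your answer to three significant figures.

4.18 J

The work done by the electric force is W_field = −ΔU = −q(V_B − V_A) = q(V_A − V_B).
At A: distances to the source charges are 0.344 m, 0.696 m; V_A = Σ kqᵢ/rᵢ = -1.35×10⁵ V.
At B: distances to the source charges are 1.11 m, 0.0660 m; V_B = Σ kqᵢ/rᵢ = 7.10×10⁵ V.
ΔV = V_B − V_A = 8.45×10⁵ V.
W_field = −qΔV = −(-4.95×10⁻⁶ C)(8.45×10⁵ V) = 4.18 J.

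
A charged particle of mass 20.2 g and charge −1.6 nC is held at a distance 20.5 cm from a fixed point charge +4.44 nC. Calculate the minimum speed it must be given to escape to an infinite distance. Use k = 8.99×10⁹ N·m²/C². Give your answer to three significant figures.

To just escape, total mechanical energy must reach zero at infinity: ½mv²_min + U = 0, so ½mv²_min = −U = |kQq|/r.
|U| = |kQq|/r = (8.99×10⁹ N·m²/C²)(4.44×10⁻⁹)(1.60×10⁻⁹)/(0.205) = 3.12×10⁻⁷ J.
v_min = √(2|U|/m) = √(2·3.12×10⁻⁷/0.0202) = 5.55×10⁻³ m/s.

5.55×10⁻³ m/s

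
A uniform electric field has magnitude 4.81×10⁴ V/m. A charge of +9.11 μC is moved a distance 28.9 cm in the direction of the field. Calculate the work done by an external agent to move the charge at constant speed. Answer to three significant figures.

The potential change for a displacement 28.9 cm in the direction of the field is ΔV = −Ed = -1.39×10⁴ V.
W_ext = qΔV = -0.127 J.

-0.127 J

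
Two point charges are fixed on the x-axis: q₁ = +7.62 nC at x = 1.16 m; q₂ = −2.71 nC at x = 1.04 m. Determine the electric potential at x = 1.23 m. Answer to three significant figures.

850 V

Electric potential is a scalar, so the contributions from each charge add algebraically: V = Σ kqᵢ/rᵢ.
Distances from the field point to each charge: r₁ = 0.0700 m, r₂ = 0.190 m.
V = k[(7.62×10⁻⁹)/(0.0700) + (-2.71×10⁻⁹)/(0.190)] = 850 V.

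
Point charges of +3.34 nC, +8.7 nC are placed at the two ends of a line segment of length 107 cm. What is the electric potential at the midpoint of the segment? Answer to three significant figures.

202 V

The total potential is the scalar sum of each charge's contribution, V = Σ kqᵢ/rᵢ.
Each charge is 0.535 m from the midpoint.
V = k[(3.34×10⁻⁹)/(0.535) + (8.70×10⁻⁹)/(0.535)] = 202 V.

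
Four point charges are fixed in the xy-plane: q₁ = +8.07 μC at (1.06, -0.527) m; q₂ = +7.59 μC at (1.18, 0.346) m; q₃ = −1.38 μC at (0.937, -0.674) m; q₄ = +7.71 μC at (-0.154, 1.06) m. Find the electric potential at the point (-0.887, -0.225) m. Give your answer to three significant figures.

1.09×10⁵ V

The total potential is the scalar sum of each charge's contribution, V = Σ kqᵢ/rᵢ.
Distances from the field point to each charge: r₁ = 1.97 m, r₂ = 2.14 m, r₃ = 1.88 m, r₄ = 1.48 m.
V = k[(8.07×10⁻⁶)/(1.97) + (7.59×10⁻⁶)/(2.14) + (-1.38×10⁻⁶)/(1.88) + (7.71×10⁻⁶)/(1.48)] = 1.09×10⁵ V.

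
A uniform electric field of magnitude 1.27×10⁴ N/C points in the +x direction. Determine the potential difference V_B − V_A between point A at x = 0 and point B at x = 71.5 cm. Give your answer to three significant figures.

-9080 V

In a uniform field, potential decreases in the direction of E: V_B − V_A = −E·Δx.
V_B − V_A = −(1.27×10⁴ V/m)(0.715 m) = -9080 V.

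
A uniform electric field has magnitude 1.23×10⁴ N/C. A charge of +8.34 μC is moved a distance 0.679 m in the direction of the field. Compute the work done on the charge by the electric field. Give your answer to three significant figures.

The potential change for a displacement 0.679 m in the direction of the field is ΔV = −Ed = -8350 V.
W_field = −qΔV = 0.0697 J.

0.0697 J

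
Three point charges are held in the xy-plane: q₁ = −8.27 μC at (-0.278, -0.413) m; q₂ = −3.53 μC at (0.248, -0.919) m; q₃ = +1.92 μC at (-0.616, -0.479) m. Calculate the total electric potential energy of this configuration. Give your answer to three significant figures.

The work to assemble the configuration equals its total potential energy, U = Σ kqᵢqⱼ/rᵢⱼ over all pairs.
Pair separations: r₁₂ = 0.730 m, r₁₃ = 0.344 m, r₂₃ = 0.970 m.
U = (0.360) + (-0.414) + (-0.0628) = -0.118 J.

-0.118 J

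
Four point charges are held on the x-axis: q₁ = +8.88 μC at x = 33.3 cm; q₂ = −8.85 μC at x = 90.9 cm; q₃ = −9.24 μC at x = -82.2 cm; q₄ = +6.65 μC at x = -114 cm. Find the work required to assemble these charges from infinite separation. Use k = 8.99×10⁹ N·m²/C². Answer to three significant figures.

-3.08 J

The assembly work is the sum of pairwise potential energies, U = Σ_{i<j} kqᵢqⱼ/rᵢⱼ.
Pair separations: r₁₂ = 0.576 m, r₁₃ = 1.16 m, r₁₄ = 1.47 m, r₂₃ = 1.73 m, r₂₄ = 2.05 m, r₃₄ = 0.318 m.
Summing all 6 pair terms gives U = -3.08 J.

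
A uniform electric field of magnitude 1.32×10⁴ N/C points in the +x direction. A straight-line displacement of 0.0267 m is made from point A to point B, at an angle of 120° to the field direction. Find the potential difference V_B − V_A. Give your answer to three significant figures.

176 V

Only the component of displacement along E changes the potential: ΔV = −E·d·cosθ.
ΔV = −(1.32×10⁴ V/m)(0.0267 m)cos120° = 176 V.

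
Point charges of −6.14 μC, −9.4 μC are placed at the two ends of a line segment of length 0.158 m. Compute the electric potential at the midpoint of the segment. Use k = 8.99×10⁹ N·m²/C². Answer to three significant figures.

-1.77×10⁶ V

Electric potential is a scalar, so the contributions from each charge add algebraically: V = Σ kqᵢ/rᵢ.
Each charge is 0.0790 m from the midpoint.
V = k[(-6.14×10⁻⁶)/(0.0790) + (-9.40×10⁻⁶)/(0.0790)] = -1.77×10⁶ V.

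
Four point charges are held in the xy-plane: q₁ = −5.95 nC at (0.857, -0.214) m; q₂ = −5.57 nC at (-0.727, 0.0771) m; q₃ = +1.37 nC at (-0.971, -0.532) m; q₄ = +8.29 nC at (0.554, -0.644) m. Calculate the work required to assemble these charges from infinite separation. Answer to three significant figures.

The assembly work is the sum of pairwise potential energies, U = Σ_{i<j} kqᵢqⱼ/rᵢⱼ.
Pair separations: r₁₂ = 1.61 m, r₁₃ = 1.86 m, r₁₄ = 0.526 m, r₂₃ = 0.656 m, r₂₄ = 1.47 m, r₃₄ = 1.53 m.
Summing all 6 pair terms gives U = -1.02×10⁻⁶ J.

-1.02×10⁻⁶ J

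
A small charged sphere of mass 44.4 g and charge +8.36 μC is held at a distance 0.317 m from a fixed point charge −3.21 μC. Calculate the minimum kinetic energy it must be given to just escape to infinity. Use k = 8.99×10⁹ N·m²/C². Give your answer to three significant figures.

To just escape, total mechanical energy must reach zero at infinity: ½mv²_min + U = 0, so ½mv²_min = −U = |kQq|/r.
|U| = |kQq|/r = (8.99×10⁹ N·m²/C²)(3.21×10⁻⁶)(8.36×10⁻⁶)/(0.317) = 0.761 J.

0.761 J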